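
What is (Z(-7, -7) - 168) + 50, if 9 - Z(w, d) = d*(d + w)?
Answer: -207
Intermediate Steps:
Z(w, d) = 9 - d*(d + w)
(Z(-7, -7) - 168) + 50 = ((9 - 1*(-7)² - 1*(-7)*(-7)) - 168) + 50 = ((9 - 1*49 - 49) - 168) + 50 = ((9 - 49 - 49) - 168) + 50 = (-89 - 168) + 50 = -257 + 50 = -207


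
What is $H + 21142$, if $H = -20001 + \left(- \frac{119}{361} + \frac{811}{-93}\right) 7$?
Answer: $\frac{36179927}{33573} \approx 1077.6$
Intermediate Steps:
$H = - \frac{673620439}{33573}$ ($H = -20001 + \left(\left(-119\right) \frac{1}{361} + 811 \left(- \frac{1}{93}\right)\right) 7 = -20001 + \left(- \frac{119}{361} - \frac{811}{93}\right) 7 = -20001 - \frac{2126866}{33573} = - \frac{673620439}{33573} \approx -20064.0$)
$H + 21142 = - \frac{673620439}{33573} + 21142 = \frac{36179927}{33573}$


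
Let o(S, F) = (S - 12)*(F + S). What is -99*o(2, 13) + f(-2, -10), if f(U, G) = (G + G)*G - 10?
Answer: 15040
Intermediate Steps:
o(S, F) = (-12 + S)*(F + S)
f(U, G) = -10 + 2*G² (f(U, G) = (2*G)*G - 10 = 2*G² - 10 = -10 + 2*G²)
-99*o(2, 13) + f(-2, -10) = -99*(2² - 12*13 - 12*2 + 13*2) + (-10 + 2*(-10)²) = -99*(4 - 156 - 24 + 26) + (-10 + 2*100) = -99*(-150) + (-10 + 200) = 14850 + 190 = 15040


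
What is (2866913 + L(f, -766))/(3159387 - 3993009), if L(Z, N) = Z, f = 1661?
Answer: -1434287/416811 ≈ -3.4411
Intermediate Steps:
(2866913 + L(f, -766))/(3159387 - 3993009) = (2866913 + 1661)/(3159387 - 3993009) = 2868574/(-833622) = 2868574*(-1/833622) = -1434287/416811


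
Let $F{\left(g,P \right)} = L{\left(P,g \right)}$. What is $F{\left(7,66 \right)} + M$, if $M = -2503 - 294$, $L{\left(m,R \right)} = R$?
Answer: $-2790$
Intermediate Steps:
$M = -2797$
$F{\left(g,P \right)} = g$
$F{\left(7,66 \right)} + M = 7 - 2797 = -2790$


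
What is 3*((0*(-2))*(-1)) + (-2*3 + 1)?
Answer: -5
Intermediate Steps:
3*((0*(-2))*(-1)) + (-2*3 + 1) = 3*(0*(-1)) + (-6 + 1) = 3*0 - 5 = 0 - 5 = -5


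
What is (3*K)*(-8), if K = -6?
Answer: 144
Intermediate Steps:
(3*K)*(-8) = (3*(-6))*(-8) = -18*(-8) = 144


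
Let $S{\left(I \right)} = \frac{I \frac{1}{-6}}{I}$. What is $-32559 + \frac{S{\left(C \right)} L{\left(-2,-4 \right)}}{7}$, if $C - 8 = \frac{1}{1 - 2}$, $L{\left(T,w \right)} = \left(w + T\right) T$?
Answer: $- \frac{227915}{7} \approx -32559.0$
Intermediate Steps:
$L{\left(T,w \right)} = T \left(T + w\right)$ ($L{\left(T,w \right)} = \left(T + w\right) T = T \left(T + w\right)$)
$C = 7$ ($C = 8 + \frac{1}{1 - 2} = 8 + \frac{1}{-1} = 8 - 1 = 7$)
$S{\left(I \right)} = - \frac{1}{6}$ ($S{\left(I \right)} = \frac{I \left(- \frac{1}{6}\right)}{I} = \frac{\left(- \frac{1}{6}\right) I}{I} = - \frac{1}{6}$)
$-32559 + \frac{S{\left(C \right)} L{\left(-2,-4 \right)}}{7} = -32559 + \frac{\left(- \frac{1}{6}\right) \left(- 2 \left(-2 - 4\right)\right)}{7} = -32559 + - \frac{\left(-2\right) \left(-6\right)}{6} \cdot \frac{1}{7} = -32559 + \left(- \frac{1}{6}\right) 12 \cdot \frac{1}{7} = -32559 - \frac{2}{7} = - \frac{227915}{7}$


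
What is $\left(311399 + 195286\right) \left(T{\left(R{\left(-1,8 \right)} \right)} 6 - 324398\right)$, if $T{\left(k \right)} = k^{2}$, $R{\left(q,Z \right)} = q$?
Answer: $-164364560520$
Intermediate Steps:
$\left(311399 + 195286\right) \left(T{\left(R{\left(-1,8 \right)} \right)} 6 - 324398\right) = \left(311399 + 195286\right) \left(\left(-1\right)^{2} \cdot 6 - 324398\right) = 506685 \left(1 \cdot 6 - 324398\right) = 506685 \left(6 - 324398\right) = 506685 \left(-324392\right) = -164364560520$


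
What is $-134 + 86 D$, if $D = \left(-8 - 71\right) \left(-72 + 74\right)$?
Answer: $-13722$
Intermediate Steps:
$D = -158$ ($D = \left(-8 - 71\right) 2 = \left(-79\right) 2 = -158$)
$-134 + 86 D = -134 + 86 \left(-158\right) = -134 - 13588 = -13722$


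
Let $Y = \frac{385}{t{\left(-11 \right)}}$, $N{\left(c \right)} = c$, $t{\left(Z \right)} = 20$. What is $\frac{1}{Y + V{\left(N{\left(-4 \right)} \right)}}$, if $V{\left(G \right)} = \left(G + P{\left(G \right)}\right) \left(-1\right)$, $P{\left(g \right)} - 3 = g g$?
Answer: $\frac{4}{17} \approx 0.23529$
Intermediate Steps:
$P{\left(g \right)} = 3 + g^{2}$ ($P{\left(g \right)} = 3 + g g = 3 + g^{2}$)
$V{\left(G \right)} = -3 - G - G^{2}$ ($V{\left(G \right)} = \left(G + \left(3 + G^{2}\right)\right) \left(-1\right) = \left(3 + G + G^{2}\right) \left(-1\right) = -3 - G - G^{2}$)
$Y = \frac{77}{4}$ ($Y = \frac{385}{20} = 385 \cdot \frac{1}{20} = \frac{77}{4} \approx 19.25$)
$\frac{1}{Y + V{\left(N{\left(-4 \right)} \right)}} = \frac{1}{\frac{77}{4} - 15} = \frac{1}{\frac{17}{4}} = \frac{4}{17}$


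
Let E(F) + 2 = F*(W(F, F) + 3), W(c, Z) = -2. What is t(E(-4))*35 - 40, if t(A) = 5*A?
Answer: -1090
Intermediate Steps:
E(F) = -2 + F (E(F) = -2 + F*(-2 + 3) = -2 + F*1 = -2 + F)
t(E(-4))*35 - 40 = (5*(-2 - 4))*35 - 40 = (5*(-6))*35 - 40 = -30*35 - 40 = -1050 - 40 = -1090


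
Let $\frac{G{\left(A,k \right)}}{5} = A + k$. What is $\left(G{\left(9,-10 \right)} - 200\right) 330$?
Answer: $-67650$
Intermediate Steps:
$G{\left(A,k \right)} = 5 A + 5 k$ ($G{\left(A,k \right)} = 5 \left(A + k\right) = 5 A + 5 k$)
$\left(G{\left(9,-10 \right)} - 200\right) 330 = \left(\left(5 \cdot 9 + 5 \left(-10\right)\right) - 200\right) 330 = \left(\left(45 - 50\right) - 200\right) 330 = \left(-5 - 200\right) 330 = \left(-205\right) 330 = -67650$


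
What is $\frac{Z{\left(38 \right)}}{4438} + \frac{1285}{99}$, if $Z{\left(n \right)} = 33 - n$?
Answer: $\frac{5702335}{439362} \approx 12.979$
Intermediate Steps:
$\frac{Z{\left(38 \right)}}{4438} + \frac{1285}{99} = \frac{33 - 38}{4438} + \frac{1285}{99} = \left(33 - 38\right) \frac{1}{4438} + 1285 \cdot \frac{1}{99} = \left(-5\right) \frac{1}{4438} + \frac{1285}{99} = - \frac{5}{4438} + \frac{1285}{99} = \frac{5702335}{439362}$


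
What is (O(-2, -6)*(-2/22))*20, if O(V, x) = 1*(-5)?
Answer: 100/11 ≈ 9.0909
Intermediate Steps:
O(V, x) = -5
(O(-2, -6)*(-2/22))*20 = -(-10)/22*20 = -5*(-1/11)*20 = (5/11)*20 = 100/11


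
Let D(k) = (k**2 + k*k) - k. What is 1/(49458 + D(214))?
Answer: 1/140836 ≈ 7.1005e-6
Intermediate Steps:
D(k) = -k + 2*k**2 (D(k) = (k**2 + k**2) - k = 2*k**2 - k = -k + 2*k**2)
1/(49458 + D(214)) = 1/(49458 + 214*(-1 + 2*214)) = 1/(49458 + 214*(-1 + 428)) = 1/(49458 + 214*427) = 1/(49458 + 91378) = 1/140836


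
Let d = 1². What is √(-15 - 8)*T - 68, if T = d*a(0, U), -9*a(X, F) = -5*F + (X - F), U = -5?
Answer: -68 - 10*I*√23/3 ≈ -68.0 - 15.986*I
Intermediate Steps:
d = 1
a(X, F) = -X/9 + 2*F/3 (a(X, F) = -(-5*F + (X - F))/9 = -(X - 6*F)/9 = -X/9 + 2*F/3)
T = -10/3 (T = 1*(-⅑*0 + (⅔)*(-5)) = 1*(0 - 10/3) = 1*(-10/3) = -10/3 ≈ -3.3333)
√(-15 - 8)*T - 68 = √(-15 - 8)*(-10/3) - 68 = √(-23)*(-10/3) - 68 = (I*√23)*(-10/3) - 68 = -10*I*√23/3 - 68 = -68 - 10*I*√23/3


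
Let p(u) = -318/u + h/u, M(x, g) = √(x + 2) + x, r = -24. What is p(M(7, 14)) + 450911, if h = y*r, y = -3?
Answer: 2254432/5 ≈ 4.5089e+5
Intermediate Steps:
h = 72 (h = -3*(-24) = 72)
M(x, g) = x + √(2 + x) (M(x, g) = √(2 + x) + x = x + √(2 + x))
p(u) = -246/u (p(u) = -318/u + 72/u = -246/u)
p(M(7, 14)) + 450911 = -246/(7 + √(2 + 7)) + 450911 = -246/(7 + √9) + 450911 = -246/(7 + 3) + 450911 = -246/10 + 450911 = -246*⅒ + 450911 = -123/5 + 450911 = 2254432/5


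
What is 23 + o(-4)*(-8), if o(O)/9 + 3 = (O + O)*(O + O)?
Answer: -4369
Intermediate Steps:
o(O) = -27 + 36*O² (o(O) = -27 + 9*((O + O)*(O + O)) = -27 + 9*((2*O)*(2*O)) = -27 + 9*(4*O²) = -27 + 36*O²)
23 + o(-4)*(-8) = 23 + (-27 + 36*(-4)²)*(-8) = 23 + (-27 + 36*16)*(-8) = 23 + (-27 + 576)*(-8) = 23 + 549*(-8) = 23 - 4392 = -4369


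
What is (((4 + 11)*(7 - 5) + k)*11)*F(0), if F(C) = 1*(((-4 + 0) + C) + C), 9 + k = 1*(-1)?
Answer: -880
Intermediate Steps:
k = -10 (k = -9 + 1*(-1) = -9 - 1 = -10)
F(C) = -4 + 2*C (F(C) = 1*((-4 + C) + C) = 1*(-4 + 2*C) = -4 + 2*C)
(((4 + 11)*(7 - 5) + k)*11)*F(0) = (((4 + 11)*(7 - 5) - 10)*11)*(-4 + 2*0) = ((15*2 - 10)*11)*(-4 + 0) = ((30 - 10)*11)*(-4) = (20*11)*(-4) = 220*(-4) = -880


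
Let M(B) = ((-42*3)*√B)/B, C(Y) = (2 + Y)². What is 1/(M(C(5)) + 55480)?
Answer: 1/55462 ≈ 1.8030e-5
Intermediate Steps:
M(B) = -126/√B (M(B) = (-126*√B)/B = -126/√B)
1/(M(C(5)) + 55480) = 1/(-126/√((2 + 5)²) + 55480) = 1/(-126/√(7²) + 55480) = 1/(-126/√49 + 55480) = 1/(-126*⅐ + 55480) = 1/(-18 + 55480) = 1/55462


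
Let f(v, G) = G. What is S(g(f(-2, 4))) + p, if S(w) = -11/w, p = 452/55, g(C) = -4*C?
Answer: 7837/880 ≈ 8.9057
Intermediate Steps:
p = 452/55 (p = 452*(1/55) = 452/55 ≈ 8.2182)
S(g(f(-2, 4))) + p = -11/((-4*4)) + 452/55 = -11/(-16) + 452/55 = -11*(-1/16) + 452/55 = 11/16 + 452/55 = 7837/880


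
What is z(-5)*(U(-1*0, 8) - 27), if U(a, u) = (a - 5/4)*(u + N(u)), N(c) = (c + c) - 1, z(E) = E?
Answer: 1115/4 ≈ 278.75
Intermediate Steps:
N(c) = -1 + 2*c (N(c) = 2*c - 1 = -1 + 2*c)
U(a, u) = (-1 + 3*u)*(-5/4 + a) (U(a, u) = (a - 5/4)*(u + (-1 + 2*u)) = (a - 5*¼)*(-1 + 3*u) = (a - 5/4)*(-1 + 3*u) = (-5/4 + a)*(-1 + 3*u) = (-1 + 3*u)*(-5/4 + a))
z(-5)*(U(-1*0, 8) - 27) = -5*((5/4 - (-1)*0 - 15/4*8 + 3*(-1*0)*8) - 27) = -5*((5/4 - 1*0 - 30 + 3*0*8) - 27) = -5*((5/4 + 0 - 30 + 0) - 27) = -5*(-115/4 - 27) = -5*(-223/4) = 1115/4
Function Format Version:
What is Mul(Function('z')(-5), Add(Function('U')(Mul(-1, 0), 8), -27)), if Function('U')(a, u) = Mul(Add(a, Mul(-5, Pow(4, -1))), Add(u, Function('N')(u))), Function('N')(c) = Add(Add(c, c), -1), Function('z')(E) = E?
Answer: Rational(1115, 4) ≈ 278.75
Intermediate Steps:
Function('N')(c) = Add(-1, Mul(2, c)) (Function('N')(c) = Add(Mul(2, c), -1) = Add(-1, Mul(2, c)))
Function('U')(a, u) = Mul(Add(-1, Mul(3, u)), Add(Rational(-5, 4), a)) (Function('U')(a, u) = Mul(Add(a, Mul(-5, Pow(4, -1))), Add(u, Add(-1, Mul(2, u)))) = Mul(Add(a, Mul(-5, Rational(1, 4))), Add(-1, Mul(3, u))) = Mul(Add(a, Rational(-5, 4)), Add(-1, Mul(3, u))) = Mul(Add(Rational(-5, 4), a), Add(-1, Mul(3, u))) = Mul(Add(-1, Mul(3, u)), Add(Rational(-5, 4), a)))
Mul(Function('z')(-5), Add(Function('U')(Mul(-1, 0), 8), -27)) = Mul(-5, Add(Add(Rational(5, 4), Mul(-1, Mul(-1, 0)), Mul(Rational(-15, 4), 8), Mul(3, Mul(-1, 0), 8)), -27)) = Mul(-5, Add(Add(Rational(5, 4), Mul(-1, 0), -30, Mul(3, 0, 8)), -27)) = Mul(-5, Add(Add(Rational(5, 4), 0, -30, 0), -27)) = Mul(-5, Add(Rational(-115, 4), -27)) = Mul(-5, Rational(-223, 4)) = Rational(1115, 4)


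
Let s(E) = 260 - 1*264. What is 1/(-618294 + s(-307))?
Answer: -1/618298 ≈ -1.6173e-6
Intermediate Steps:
s(E) = -4 (s(E) = 260 - 264 = -4)
1/(-618294 + s(-307)) = 1/(-618294 - 4) = 1/(-618298) = -1/618298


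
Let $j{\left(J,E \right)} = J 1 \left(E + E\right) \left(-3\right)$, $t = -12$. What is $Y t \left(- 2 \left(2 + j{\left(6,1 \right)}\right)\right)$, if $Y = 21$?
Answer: $-17136$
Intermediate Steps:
$j{\left(J,E \right)} = - 6 E J$ ($j{\left(J,E \right)} = J 1 \cdot 2 E \left(-3\right) = J 2 E \left(-3\right) = 2 E J \left(-3\right) = - 6 E J$)
$Y t \left(- 2 \left(2 + j{\left(6,1 \right)}\right)\right) = 21 \left(-12\right) \left(- 2 \left(2 - 6 \cdot 6\right)\right) = - 252 \left(- 2 \left(2 - 36\right)\right) = - 252 \left(\left(-2\right) \left(-34\right)\right) = \left(-252\right) 68 = -17136$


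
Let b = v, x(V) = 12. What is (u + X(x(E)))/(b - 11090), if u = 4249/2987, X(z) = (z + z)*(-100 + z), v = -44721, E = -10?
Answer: 6304295/166707457 ≈ 0.037817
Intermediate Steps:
X(z) = 2*z*(-100 + z) (X(z) = (2*z)*(-100 + z) = 2*z*(-100 + z))
b = -44721
u = 4249/2987 (u = 4249*(1/2987) = 4249/2987 ≈ 1.4225)
(u + X(x(E)))/(b - 11090) = (4249/2987 + 2*12*(-100 + 12))/(-44721 - 11090) = (4249/2987 + 2*12*(-88))/(-55811) = (4249/2987 - 2112)*(-1/55811) = -6304295/2987*(-1/55811) = 6304295/166707457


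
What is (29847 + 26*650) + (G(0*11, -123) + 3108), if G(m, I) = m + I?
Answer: 49732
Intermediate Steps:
G(m, I) = I + m
(29847 + 26*650) + (G(0*11, -123) + 3108) = (29847 + 26*650) + ((-123 + 0*11) + 3108) = (29847 + 16900) + ((-123 + 0) + 3108) = 46747 + (-123 + 3108) = 46747 + 2985 = 49732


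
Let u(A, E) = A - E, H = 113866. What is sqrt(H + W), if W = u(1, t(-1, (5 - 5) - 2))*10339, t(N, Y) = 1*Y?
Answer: sqrt(144883) ≈ 380.63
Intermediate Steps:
t(N, Y) = Y
W = 31017 (W = (1 - ((5 - 5) - 2))*10339 = (1 - (0 - 2))*10339 = (1 - 1*(-2))*10339 = (1 + 2)*10339 = 3*10339 = 31017)
sqrt(H + W) = sqrt(113866 + 31017) = sqrt(144883)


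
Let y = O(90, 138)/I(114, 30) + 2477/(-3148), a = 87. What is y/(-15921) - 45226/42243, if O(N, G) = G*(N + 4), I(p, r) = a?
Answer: -7367350459061/6822056434164 ≈ -1.0799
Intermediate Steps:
I(p, r) = 87
O(N, G) = G*(4 + N)
y = 13540119/91292 (y = (138*(4 + 90))/87 + 2477/(-3148) = (138*94)*(1/87) + 2477*(-1/3148) = 12972*(1/87) - 2477/3148 = 4324/29 - 2477/3148 = 13540119/91292 ≈ 148.32)
y/(-15921) - 45226/42243 = (13540119/91292)/(-15921) - 45226/42243 = (13540119/91292)*(-1/15921) - 45226*1/42243 = -4513373/484486644 - 45226/42243 = -7367350459061/6822056434164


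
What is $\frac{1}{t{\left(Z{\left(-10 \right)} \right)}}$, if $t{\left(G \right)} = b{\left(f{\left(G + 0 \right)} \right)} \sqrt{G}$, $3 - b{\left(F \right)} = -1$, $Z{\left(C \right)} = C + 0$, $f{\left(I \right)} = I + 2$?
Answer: $- \frac{i \sqrt{10}}{40} \approx - 0.079057 i$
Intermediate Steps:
$f{\left(I \right)} = 2 + I$
$Z{\left(C \right)} = C$
$b{\left(F \right)} = 4$ ($b{\left(F \right)} = 3 - -1 = 3 + 1 = 4$)
$t{\left(G \right)} = 4 \sqrt{G}$
$\frac{1}{t{\left(Z{\left(-10 \right)} \right)}} = \frac{1}{4 \sqrt{-10}} = \frac{1}{4 i \sqrt{10}} = - \frac{i \sqrt{10}}{40}$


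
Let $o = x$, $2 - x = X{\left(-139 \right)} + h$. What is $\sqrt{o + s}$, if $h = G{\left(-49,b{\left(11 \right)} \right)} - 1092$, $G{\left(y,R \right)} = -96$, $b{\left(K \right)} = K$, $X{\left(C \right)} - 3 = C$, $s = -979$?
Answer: $\sqrt{347} \approx 18.628$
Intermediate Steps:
$X{\left(C \right)} = 3 + C$
$h = -1188$ ($h = -96 - 1092 = -1188$)
$x = 1326$ ($x = 2 - \left(\left(3 - 139\right) - 1188\right) = 2 - \left(-136 - 1188\right) = 2 - -1324 = 2 + 1324 = 1326$)
$o = 1326$
$\sqrt{o + s} = \sqrt{1326 - 979} = \sqrt{347}$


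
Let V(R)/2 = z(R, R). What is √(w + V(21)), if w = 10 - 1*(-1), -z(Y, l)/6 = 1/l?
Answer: √511/7 ≈ 3.2293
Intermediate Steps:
z(Y, l) = -6/l
V(R) = -12/R (V(R) = 2*(-6/R) = -12/R)
w = 11 (w = 10 + 1 = 11)
√(w + V(21)) = √(11 - 12/21) = √(11 - 12*1/21) = √(11 - 4/7) = √(73/7) = √511/7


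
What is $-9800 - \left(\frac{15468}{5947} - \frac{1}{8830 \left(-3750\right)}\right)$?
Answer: $- \frac{1930328551655947}{196920037500} \approx -9802.6$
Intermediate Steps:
$-9800 - \left(\frac{15468}{5947} - \frac{1}{8830 \left(-3750\right)}\right) = -9800 + \left(\frac{1}{8830} \left(- \frac{1}{3750}\right) - \frac{15468}{5947}\right) = -9800 - \frac{512184155947}{196920037500} = - \frac{1930328551655947}{196920037500}$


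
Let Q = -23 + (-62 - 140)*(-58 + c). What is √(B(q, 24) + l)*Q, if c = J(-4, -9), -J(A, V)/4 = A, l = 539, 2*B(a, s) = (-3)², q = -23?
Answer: 8461*√2174/2 ≈ 1.9725e+5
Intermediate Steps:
B(a, s) = 9/2 (B(a, s) = (½)*(-3)² = (½)*9 = 9/2)
J(A, V) = -4*A
c = 16 (c = -4*(-4) = 16)
Q = 8461 (Q = -23 + (-62 - 140)*(-58 + 16) = -23 - 202*(-42) = -23 + 8484 = 8461)
√(B(q, 24) + l)*Q = √(9/2 + 539)*8461 = √(1087/2)*8461 = (√2174/2)*8461 = 8461*√2174/2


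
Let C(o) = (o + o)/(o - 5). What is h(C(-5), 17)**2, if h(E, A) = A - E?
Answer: 256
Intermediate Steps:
C(o) = 2*o/(-5 + o) (C(o) = (2*o)/(-5 + o) = 2*o/(-5 + o))
h(C(-5), 17)**2 = (17 - 2*(-5)/(-5 - 5))**2 = (17 - 2*(-5)/(-10))**2 = (17 - 2*(-5)*(-1)/10)**2 = (17 - 1*1)**2 = (17 - 1)**2 = 16**2 = 256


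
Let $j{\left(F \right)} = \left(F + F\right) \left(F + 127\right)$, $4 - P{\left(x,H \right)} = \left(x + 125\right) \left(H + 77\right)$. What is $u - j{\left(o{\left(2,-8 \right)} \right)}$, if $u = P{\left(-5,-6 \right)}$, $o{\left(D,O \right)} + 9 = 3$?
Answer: $-7064$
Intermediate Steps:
$o{\left(D,O \right)} = -6$ ($o{\left(D,O \right)} = -9 + 3 = -6$)
$P{\left(x,H \right)} = 4 - \left(77 + H\right) \left(125 + x\right)$ ($P{\left(x,H \right)} = 4 - \left(x + 125\right) \left(H + 77\right) = 4 - \left(125 + x\right) \left(77 + H\right) = 4 - \left(77 + H\right) \left(125 + x\right)$)
$j{\left(F \right)} = 2 F \left(127 + F\right)$
$u = -8516$ ($u = -9621 - -750 - -385 - \left(-6\right) \left(-5\right) = -9621 + 750 + 385 - 30 = -8516$)
$u - j{\left(o{\left(2,-8 \right)} \right)} = -8516 - 2 \left(-6\right) \left(127 - 6\right) = -8516 - 2 \left(-6\right) 121 = -8516 - -1452 = -8516 + 1452 = -7064$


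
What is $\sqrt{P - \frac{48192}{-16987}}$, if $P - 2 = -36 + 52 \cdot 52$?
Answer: $\frac{\sqrt{771268948734}}{16987} \approx 51.699$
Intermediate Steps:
$P = 2670$ ($P = 2 + \left(-36 + 52 \cdot 52\right) = 2 + \left(-36 + 2704\right) = 2 + 2668 = 2670$)
$\sqrt{P - \frac{48192}{-16987}} = \sqrt{2670 - \frac{48192}{-16987}} = \sqrt{2670 - - \frac{48192}{16987}} = \sqrt{2670 + \frac{48192}{16987}} = \sqrt{\frac{45403482}{16987}} = \frac{\sqrt{771268948734}}{16987}$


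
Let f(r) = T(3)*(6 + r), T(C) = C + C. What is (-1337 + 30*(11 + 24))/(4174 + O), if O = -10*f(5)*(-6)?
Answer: -41/1162 ≈ -0.035284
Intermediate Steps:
T(C) = 2*C
f(r) = 36 + 6*r (f(r) = (2*3)*(6 + r) = 6*(6 + r) = 36 + 6*r)
O = 3960 (O = -10*(36 + 6*5)*(-6) = -10*(36 + 30)*(-6) = -10*66*(-6) = -660*(-6) = 3960)
(-1337 + 30*(11 + 24))/(4174 + O) = (-1337 + 30*(11 + 24))/(4174 + 3960) = (-1337 + 30*35)/8134 = (-1337 + 1050)*(1/8134) = -287*1/8134 = -41/1162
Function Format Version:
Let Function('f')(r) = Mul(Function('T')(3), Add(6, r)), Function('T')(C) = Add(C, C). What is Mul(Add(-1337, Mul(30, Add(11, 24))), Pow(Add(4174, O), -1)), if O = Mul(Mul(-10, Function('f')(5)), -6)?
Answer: Rational(-41, 1162) ≈ -0.035284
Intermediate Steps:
Function('T')(C) = Mul(2, C)
Function('f')(r) = Add(36, Mul(6, r)) (Function('f')(r) = Mul(Mul(2, 3), Add(6, r)) = Mul(6, Add(6, r)) = Add(36, Mul(6, r)))
O = 3960 (O = Mul(Mul(-10, Add(36, Mul(6, 5))), -6) = Mul(Mul(-10, Add(36, 30)), -6) = Mul(Mul(-10, 66), -6) = Mul(-660, -6) = 3960)
Mul(Add(-1337, Mul(30, Add(11, 24))), Pow(Add(4174, O), -1)) = Mul(Add(-1337, Mul(30, Add(11, 24))), Pow(Add(4174, 3960), -1)) = Mul(Add(-1337, Mul(30, 35)), Pow(8134, -1)) = Mul(Add(-1337, 1050), Rational(1, 8134)) = Mul(-287, Rational(1, 8134)) = Rational(-41, 1162)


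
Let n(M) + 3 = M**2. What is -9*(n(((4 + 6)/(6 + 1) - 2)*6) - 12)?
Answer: 1431/49 ≈ 29.204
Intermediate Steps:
n(M) = -3 + M**2
-9*(n(((4 + 6)/(6 + 1) - 2)*6) - 12) = -9*((-3 + (((4 + 6)/(6 + 1) - 2)*6)**2) - 12) = -9*((-3 + ((10/7 - 2)*6)**2) - 12) = -9*((-3 + (-4/7*6)**2) - 12) = -9*((-3 + (-24/7)**2) - 12) = -9*((-3 + 576/49) - 12) = -9*(429/49 - 12) = -9*(-159/49) = 1431/49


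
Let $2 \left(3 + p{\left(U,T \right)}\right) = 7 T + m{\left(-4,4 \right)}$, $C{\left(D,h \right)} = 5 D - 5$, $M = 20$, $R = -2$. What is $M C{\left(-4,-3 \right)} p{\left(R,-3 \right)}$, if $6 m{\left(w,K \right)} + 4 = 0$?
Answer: $\frac{20750}{3} \approx 6916.7$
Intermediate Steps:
$m{\left(w,K \right)} = - \frac{2}{3}$ ($m{\left(w,K \right)} = - \frac{2}{3} + \frac{1}{6} \cdot 0 = - \frac{2}{3} + 0 = - \frac{2}{3}$)
$C{\left(D,h \right)} = -5 + 5 D$
$p{\left(U,T \right)} = - \frac{10}{3} + \frac{7 T}{2}$ ($p{\left(U,T \right)} = -3 + \frac{7 T - \frac{2}{3}}{2} = -3 + \frac{- \frac{2}{3} + 7 T}{2} = -3 + \left(- \frac{1}{3} + \frac{7 T}{2}\right) = - \frac{10}{3} + \frac{7 T}{2}$)
$M C{\left(-4,-3 \right)} p{\left(R,-3 \right)} = 20 \left(-5 + 5 \left(-4\right)\right) \left(- \frac{10}{3} + \frac{7}{2} \left(-3\right)\right) = 20 \left(-5 - 20\right) \left(- \frac{10}{3} - \frac{21}{2}\right) = 20 \left(-25\right) \left(- \frac{83}{6}\right) = \left(-500\right) \left(- \frac{83}{6}\right) = \frac{20750}{3}$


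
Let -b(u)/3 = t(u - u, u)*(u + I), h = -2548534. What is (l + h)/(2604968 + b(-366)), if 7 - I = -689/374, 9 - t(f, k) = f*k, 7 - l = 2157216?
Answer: -1759947882/977864611 ≈ -1.7998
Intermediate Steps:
l = -2157209 (l = 7 - 1*2157216 = 7 - 2157216 = -2157209)
t(f, k) = 9 - f*k
I = 3307/374 (I = 7 - (-689)/374 = 7 - 1*(-689/374) = 7 + 689/374 = 3307/374 ≈ 8.8422)
b(u) = -89289/374 - 27*u (b(u) = -3*(9 - (u - u)*u)*(u + 3307/374) = -3*(9 - 1*0*u)*(3307/374 + u) = -3*(9 + 0)*(3307/374 + u) = -27*(3307/374 + u) = -3*(29763/374 + 9*u) = -89289/374 - 27*u)
(l + h)/(2604968 + b(-366)) = (-2157209 - 2548534)/(2604968 + (-89289/374 - 27*(-366))) = -4705743/(2604968 + (-89289/374 + 9882)) = -4705743/(2604968 + 3606579/374) = -4705743/977864611/374 = -4705743*374/977864611 = -1759947882/977864611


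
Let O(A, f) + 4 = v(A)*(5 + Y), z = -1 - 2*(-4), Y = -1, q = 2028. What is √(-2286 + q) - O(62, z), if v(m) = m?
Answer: -244 + I*√258 ≈ -244.0 + 16.062*I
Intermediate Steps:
z = 7 (z = -1 + 8 = 7)
O(A, f) = -4 + 4*A (O(A, f) = -4 + A*(5 - 1) = -4 + A*4 = -4 + 4*A)
√(-2286 + q) - O(62, z) = √(-2286 + 2028) - (-4 + 4*62) = √(-258) - (-4 + 248) = I*√258 - 1*244 = I*√258 - 244 = -244 + I*√258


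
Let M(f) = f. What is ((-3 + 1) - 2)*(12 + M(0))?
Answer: -48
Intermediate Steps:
((-3 + 1) - 2)*(12 + M(0)) = ((-3 + 1) - 2)*(12 + 0) = (-2 - 2)*12 = -4*12 = -48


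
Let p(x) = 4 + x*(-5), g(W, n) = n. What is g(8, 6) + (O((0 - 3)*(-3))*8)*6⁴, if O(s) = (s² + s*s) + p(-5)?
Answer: 1980294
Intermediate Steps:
p(x) = 4 - 5*x
O(s) = 29 + 2*s² (O(s) = (s² + s*s) + (4 - 5*(-5)) = (s² + s²) + (4 + 25) = 2*s² + 29 = 29 + 2*s²)
g(8, 6) + (O((0 - 3)*(-3))*8)*6⁴ = 6 + ((29 + 2*((0 - 3)*(-3))²)*8)*6⁴ = 6 + ((29 + 2*(-3*(-3))²)*8)*1296 = 6 + ((29 + 2*9²)*8)*1296 = 6 + ((29 + 2*81)*8)*1296 = 6 + ((29 + 162)*8)*1296 = 6 + (191*8)*1296 = 6 + 1528*1296 = 6 + 1980288 = 1980294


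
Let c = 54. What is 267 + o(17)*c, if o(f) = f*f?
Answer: 15873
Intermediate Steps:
o(f) = f**2
267 + o(17)*c = 267 + 17**2*54 = 267 + 289*54 = 267 + 15606 = 15873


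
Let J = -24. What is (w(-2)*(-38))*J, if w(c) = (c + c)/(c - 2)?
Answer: 912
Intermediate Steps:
w(c) = 2*c/(-2 + c) (w(c) = (2*c)/(-2 + c) = 2*c/(-2 + c))
(w(-2)*(-38))*J = ((2*(-2)/(-2 - 2))*(-38))*(-24) = ((2*(-2)/(-4))*(-38))*(-24) = ((2*(-2)*(-¼))*(-38))*(-24) = (1*(-38))*(-24) = -38*(-24) = 912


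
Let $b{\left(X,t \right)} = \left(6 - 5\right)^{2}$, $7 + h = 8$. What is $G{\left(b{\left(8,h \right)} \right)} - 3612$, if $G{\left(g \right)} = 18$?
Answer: $-3594$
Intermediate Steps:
$h = 1$ ($h = -7 + 8 = 1$)
$b{\left(X,t \right)} = 1$ ($b{\left(X,t \right)} = 1^{2} = 1$)
$G{\left(b{\left(8,h \right)} \right)} - 3612 = 18 - 3612 = -3594$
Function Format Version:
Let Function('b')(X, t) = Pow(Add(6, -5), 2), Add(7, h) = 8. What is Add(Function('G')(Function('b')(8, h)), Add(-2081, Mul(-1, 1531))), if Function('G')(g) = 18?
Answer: -3594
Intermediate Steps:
h = 1 (h = Add(-7, 8) = 1)
Function('b')(X, t) = 1 (Function('b')(X, t) = Pow(1, 2) = 1)
Add(Function('G')(Function('b')(8, h)), Add(-2081, Mul(-1, 1531))) = Add(18, Add(-2081, Mul(-1, 1531))) = Add(18, Add(-2081, -1531)) = Add(18, -3612) = -3594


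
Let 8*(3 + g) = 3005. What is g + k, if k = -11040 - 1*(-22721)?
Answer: 96429/8 ≈ 12054.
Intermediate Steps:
g = 2981/8 (g = -3 + (⅛)*3005 = -3 + 3005/8 = 2981/8 ≈ 372.63)
k = 11681 (k = -11040 + 22721 = 11681)
g + k = 2981/8 + 11681 = 96429/8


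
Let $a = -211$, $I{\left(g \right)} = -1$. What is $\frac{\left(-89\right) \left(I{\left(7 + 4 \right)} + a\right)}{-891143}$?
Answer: $- \frac{18868}{891143} \approx -0.021173$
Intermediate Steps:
$\frac{\left(-89\right) \left(I{\left(7 + 4 \right)} + a\right)}{-891143} = \frac{\left(-89\right) \left(-1 - 211\right)}{-891143} = \left(-89\right) \left(-212\right) \left(- \frac{1}{891143}\right) = 18868 \left(- \frac{1}{891143}\right) = - \frac{18868}{891143}$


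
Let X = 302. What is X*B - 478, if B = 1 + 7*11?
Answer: 23078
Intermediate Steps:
B = 78 (B = 1 + 77 = 78)
X*B - 478 = 302*78 - 478 = 23556 - 478 = 23078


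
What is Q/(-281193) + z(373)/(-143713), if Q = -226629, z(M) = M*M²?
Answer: -4853324700368/13470363203 ≈ -360.30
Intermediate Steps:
z(M) = M³
Q/(-281193) + z(373)/(-143713) = -226629/(-281193) + 373³/(-143713) = -226629*(-1/281193) + 51895117*(-1/143713) = 75543/93731 - 51895117/143713 = -4853324700368/13470363203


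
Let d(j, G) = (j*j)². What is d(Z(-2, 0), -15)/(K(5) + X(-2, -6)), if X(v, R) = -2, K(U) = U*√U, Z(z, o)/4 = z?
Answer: 8192/121 + 20480*√5/121 ≈ 446.17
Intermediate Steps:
Z(z, o) = 4*z
K(U) = U^(3/2)
d(j, G) = j⁴ (d(j, G) = (j²)² = j⁴)
d(Z(-2, 0), -15)/(K(5) + X(-2, -6)) = (4*(-2))⁴/(5^(3/2) - 2) = (-8)⁴/(5*√5 - 2) = 4096/(-2 + 5*√5)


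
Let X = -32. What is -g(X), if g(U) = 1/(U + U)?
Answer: 1/64 ≈ 0.015625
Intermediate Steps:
g(U) = 1/(2*U)
-g(X) = -1/(2*(-32)) = -(-1)/(2*32) = -1*(-1/64) = 1/64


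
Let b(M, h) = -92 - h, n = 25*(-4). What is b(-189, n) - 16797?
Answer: -16789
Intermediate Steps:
n = -100
b(-189, n) - 16797 = (-92 - 1*(-100)) - 16797 = (-92 + 100) - 16797 = 8 - 16797 = -16789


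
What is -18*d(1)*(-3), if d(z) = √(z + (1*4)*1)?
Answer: 54*√5 ≈ 120.75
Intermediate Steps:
d(z) = √(4 + z) (d(z) = √(z + 4*1) = √(z + 4) = √(4 + z))
-18*d(1)*(-3) = -18*√(4 + 1)*(-3) = -18*√5*(-3) = 54*√5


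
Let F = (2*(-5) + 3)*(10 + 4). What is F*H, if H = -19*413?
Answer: 769006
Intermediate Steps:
F = -98 (F = (-10 + 3)*14 = -7*14 = -98)
H = -7847
F*H = -98*(-7847) = 769006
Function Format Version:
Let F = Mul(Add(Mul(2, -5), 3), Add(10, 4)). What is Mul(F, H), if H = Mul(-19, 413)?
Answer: 769006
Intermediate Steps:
F = -98 (F = Mul(Add(-10, 3), 14) = Mul(-7, 14) = -98)
H = -7847
Mul(F, H) = Mul(-98, -7847) = 769006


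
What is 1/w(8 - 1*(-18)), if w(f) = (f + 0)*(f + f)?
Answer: 1/1352 ≈ 0.00073965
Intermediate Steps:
w(f) = 2*f² (w(f) = f*(2*f) = 2*f²)
1/w(8 - 1*(-18)) = 1/(2*(8 - 1*(-18))²) = 1/(2*(8 + 18)²) = 1/(2*26²) = 1/(2*676) = 1/1352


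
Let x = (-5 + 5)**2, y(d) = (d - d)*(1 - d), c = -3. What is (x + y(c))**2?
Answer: 0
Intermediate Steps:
y(d) = 0 (y(d) = 0*(1 - d) = 0)
x = 0 (x = 0**2 = 0)
(x + y(c))**2 = (0 + 0)**2 = 0**2 = 0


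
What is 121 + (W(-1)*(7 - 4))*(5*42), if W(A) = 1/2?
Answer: 436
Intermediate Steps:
W(A) = 1/2
121 + (W(-1)*(7 - 4))*(5*42) = 121 + ((7 - 4)/2)*(5*42) = 121 + ((1/2)*3)*210 = 121 + (3/2)*210 = 121 + 315 = 436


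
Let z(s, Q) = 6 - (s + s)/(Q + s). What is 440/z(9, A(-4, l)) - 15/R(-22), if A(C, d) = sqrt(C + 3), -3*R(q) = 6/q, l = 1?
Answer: -6215/111 - 220*I/37 ≈ -55.991 - 5.9459*I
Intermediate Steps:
R(q) = -2/q
A(C, d) = sqrt(3 + C)
z(s, Q) = 6 - 2*s/(Q + s)
440/z(9, A(-4, l)) - 15/R(-22) = 440/((2*(2*9 + 3*sqrt(3 - 4))/(sqrt(3 - 4) + 9))) - 15/((-2/(-22))) = 440/((2*(18 + 3*sqrt(-1))/(sqrt(-1) + 9))) - 15/((-2*(-1/22))) = 440/((2*(18 + 3*I)/(I + 9))) - 15/1/11 = 440/((2*(18 + 3*I)/(9 + I))) - 15*11 = 440/((2*((9 - I)/82)*(18 + 3*I))) - 165 = 440/(((9 - I)*(18 + 3*I)/41)) - 165 = 440*((9 + I)*(18 - 3*I)/666) - 165 = 220*(9 + I)*(18 - 3*I)/333 - 165 = -165 + 220*(9 + I)*(18 - 3*I)/333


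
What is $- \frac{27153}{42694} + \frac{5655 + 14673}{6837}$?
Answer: $\frac{227412857}{97299626} \approx 2.3372$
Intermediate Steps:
$- \frac{27153}{42694} + \frac{5655 + 14673}{6837} = \left(-27153\right) \frac{1}{42694} + 20328 \cdot \frac{1}{6837} = - \frac{27153}{42694} + \frac{6776}{2279} = \frac{227412857}{97299626}$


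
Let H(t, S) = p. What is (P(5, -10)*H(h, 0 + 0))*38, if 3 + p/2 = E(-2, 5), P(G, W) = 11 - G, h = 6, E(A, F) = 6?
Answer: 1368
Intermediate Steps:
p = 6 (p = -6 + 2*6 = -6 + 12 = 6)
H(t, S) = 6
(P(5, -10)*H(h, 0 + 0))*38 = ((11 - 1*5)*6)*38 = ((11 - 5)*6)*38 = (6*6)*38 = 36*38 = 1368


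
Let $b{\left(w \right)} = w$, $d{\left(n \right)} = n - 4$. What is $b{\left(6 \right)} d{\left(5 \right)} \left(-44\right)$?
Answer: $-264$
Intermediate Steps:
$d{\left(n \right)} = -4 + n$
$b{\left(6 \right)} d{\left(5 \right)} \left(-44\right) = 6 \left(-4 + 5\right) \left(-44\right) = 6 \cdot 1 \left(-44\right) = 6 \left(-44\right) = -264$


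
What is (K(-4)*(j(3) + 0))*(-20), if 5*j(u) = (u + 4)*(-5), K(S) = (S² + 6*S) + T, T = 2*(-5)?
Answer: -2520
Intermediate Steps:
T = -10
K(S) = -10 + S² + 6*S (K(S) = (S² + 6*S) - 10 = -10 + S² + 6*S)
j(u) = -4 - u (j(u) = ((u + 4)*(-5))/5 = ((4 + u)*(-5))/5 = (-20 - 5*u)/5 = -4 - u)
(K(-4)*(j(3) + 0))*(-20) = ((-10 + (-4)² + 6*(-4))*((-4 - 1*3) + 0))*(-20) = ((-10 + 16 - 24)*((-4 - 3) + 0))*(-20) = -18*(-7 + 0)*(-20) = -18*(-7)*(-20) = 126*(-20) = -2520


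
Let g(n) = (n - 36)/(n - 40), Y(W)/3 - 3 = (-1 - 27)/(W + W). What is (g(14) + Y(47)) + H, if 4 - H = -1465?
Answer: 903029/611 ≈ 1478.0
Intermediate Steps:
H = 1469 (H = 4 - 1*(-1465) = 4 + 1465 = 1469)
Y(W) = 9 - 42/W (Y(W) = 9 + 3*((-1 - 27)/(W + W)) = 9 + 3*(-28*1/(2*W)) = 9 + 3*(-14/W) = 9 - 42/W)
g(n) = (-36 + n)/(-40 + n)
(g(14) + Y(47)) + H = ((-36 + 14)/(-40 + 14) + (9 - 42/47)) + 1469 = (-22/(-26) + (9 - 42*1/47)) + 1469 = (-1/26*(-22) + (9 - 42/47)) + 1469 = (11/13 + 381/47) + 1469 = 5470/611 + 1469 = 903029/611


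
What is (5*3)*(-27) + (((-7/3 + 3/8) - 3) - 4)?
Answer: -9935/24 ≈ -413.96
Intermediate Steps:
(5*3)*(-27) + (((-7/3 + 3/8) - 3) - 4) = 15*(-27) + (((-7*⅓ + 3*(⅛)) - 3) - 4) = -405 + (((-7/3 + 3/8) - 3) - 4) = -405 + ((-47/24 - 3) - 4) = -405 + (-119/24 - 4) = -405 - 215/24 = -9935/24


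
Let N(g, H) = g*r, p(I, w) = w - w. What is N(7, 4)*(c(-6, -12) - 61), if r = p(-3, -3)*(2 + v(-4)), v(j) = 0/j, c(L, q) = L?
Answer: 0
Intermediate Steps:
p(I, w) = 0
v(j) = 0
r = 0 (r = 0*(2 + 0) = 0*2 = 0)
N(g, H) = 0 (N(g, H) = g*0 = 0)
N(7, 4)*(c(-6, -12) - 61) = 0*(-6 - 61) = 0*(-67) = 0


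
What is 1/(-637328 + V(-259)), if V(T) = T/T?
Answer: -1/637327 ≈ -1.5691e-6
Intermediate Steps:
V(T) = 1
1/(-637328 + V(-259)) = 1/(-637328 + 1) = 1/(-637327) = -1/637327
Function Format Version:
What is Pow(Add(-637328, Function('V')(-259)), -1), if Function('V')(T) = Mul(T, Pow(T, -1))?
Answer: Rational(-1, 637327) ≈ -1.5691e-6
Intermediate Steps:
Function('V')(T) = 1
Pow(Add(-637328, Function('V')(-259)), -1) = Pow(Add(-637328, 1), -1) = Pow(-637327, -1) = Rational(-1, 637327)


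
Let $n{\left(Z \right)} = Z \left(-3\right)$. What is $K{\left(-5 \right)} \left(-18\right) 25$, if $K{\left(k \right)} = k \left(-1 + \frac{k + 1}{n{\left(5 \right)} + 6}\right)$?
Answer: $-1250$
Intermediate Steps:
$n{\left(Z \right)} = - 3 Z$
$K{\left(k \right)} = k \left(- \frac{10}{9} - \frac{k}{9}\right)$ ($K{\left(k \right)} = k \left(-1 + \frac{k + 1}{\left(-3\right) 5 + 6}\right) = k \left(-1 + \frac{1 + k}{-15 + 6}\right) = k \left(-1 + \frac{1 + k}{-9}\right) = k \left(-1 + \left(1 + k\right) \left(- \frac{1}{9}\right)\right) = k \left(-1 - \left(\frac{1}{9} + \frac{k}{9}\right)\right) = k \left(- \frac{10}{9} - \frac{k}{9}\right)$)
$K{\left(-5 \right)} \left(-18\right) 25 = \left(- \frac{1}{9}\right) \left(-5\right) \left(10 - 5\right) \left(-18\right) 25 = \left(- \frac{1}{9}\right) \left(-5\right) 5 \left(-18\right) 25 = \frac{25}{9} \left(-18\right) 25 = \left(-50\right) 25 = -1250$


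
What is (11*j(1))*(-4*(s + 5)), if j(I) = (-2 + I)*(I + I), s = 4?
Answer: 792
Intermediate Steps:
j(I) = 2*I*(-2 + I) (j(I) = (-2 + I)*(2*I) = 2*I*(-2 + I))
(11*j(1))*(-4*(s + 5)) = (11*(2*1*(-2 + 1)))*(-4*(4 + 5)) = (11*(2*1*(-1)))*(-4*9) = (11*(-2))*(-36) = -22*(-36) = 792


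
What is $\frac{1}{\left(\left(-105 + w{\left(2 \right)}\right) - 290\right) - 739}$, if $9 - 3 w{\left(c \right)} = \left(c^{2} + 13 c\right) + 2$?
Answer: $- \frac{3}{3425} \approx -0.00087591$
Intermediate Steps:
$w{\left(c \right)} = \frac{7}{3} - \frac{13 c}{3} - \frac{c^{2}}{3}$ ($w{\left(c \right)} = 3 - \frac{\left(c^{2} + 13 c\right) + 2}{3} = 3 - \frac{2 + c^{2} + 13 c}{3} = 3 - \left(\frac{2}{3} + \frac{c^{2}}{3} + \frac{13 c}{3}\right) = \frac{7}{3} - \frac{13 c}{3} - \frac{c^{2}}{3}$)
$\frac{1}{\left(\left(-105 + w{\left(2 \right)}\right) - 290\right) - 739} = \frac{1}{\left(\left(-105 - \left(\frac{19}{3} + \frac{4}{3}\right)\right) - 290\right) - 739} = \frac{1}{\left(\left(-105 - \frac{23}{3}\right) - 290\right) - 739} = \frac{1}{\left(- \frac{338}{3} - 290\right) - 739} = \frac{1}{- \frac{1208}{3} - 739} = \frac{1}{- \frac{3425}{3}} = - \frac{3}{3425}$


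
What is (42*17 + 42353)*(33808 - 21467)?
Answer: 531489847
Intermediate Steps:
(42*17 + 42353)*(33808 - 21467) = (714 + 42353)*12341 = 43067*12341 = 531489847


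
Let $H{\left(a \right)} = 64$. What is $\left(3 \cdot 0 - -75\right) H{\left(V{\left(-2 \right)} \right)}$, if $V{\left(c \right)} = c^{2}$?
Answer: $4800$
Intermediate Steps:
$\left(3 \cdot 0 - -75\right) H{\left(V{\left(-2 \right)} \right)} = \left(3 \cdot 0 - -75\right) 64 = \left(0 + 75\right) 64 = 75 \cdot 64 = 4800$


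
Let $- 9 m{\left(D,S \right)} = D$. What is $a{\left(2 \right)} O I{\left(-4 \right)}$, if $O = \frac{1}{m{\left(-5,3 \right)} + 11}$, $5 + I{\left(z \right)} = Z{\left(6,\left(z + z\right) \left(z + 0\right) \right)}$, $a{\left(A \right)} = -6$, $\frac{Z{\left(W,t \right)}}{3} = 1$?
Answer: $\frac{27}{26} \approx 1.0385$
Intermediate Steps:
$m{\left(D,S \right)} = - \frac{D}{9}$
$Z{\left(W,t \right)} = 3$ ($Z{\left(W,t \right)} = 3 \cdot 1 = 3$)
$I{\left(z \right)} = -2$ ($I{\left(z \right)} = -5 + 3 = -2$)
$O = \frac{9}{104}$ ($O = \frac{1}{\left(- \frac{1}{9}\right) \left(-5\right) + 11} = \frac{1}{\frac{5}{9} + 11} = \frac{1}{\frac{104}{9}} = \frac{9}{104} \approx 0.086538$)
$a{\left(2 \right)} O I{\left(-4 \right)} = \left(-6\right) \frac{9}{104} \left(-2\right) = \left(- \frac{27}{52}\right) \left(-2\right) = \frac{27}{26}$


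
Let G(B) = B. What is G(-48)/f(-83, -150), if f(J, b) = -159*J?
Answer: -16/4399 ≈ -0.0036372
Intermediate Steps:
G(-48)/f(-83, -150) = -48/((-159*(-83))) = -48/13197 = -48*1/13197 = -16/4399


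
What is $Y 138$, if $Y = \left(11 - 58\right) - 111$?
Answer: $-21804$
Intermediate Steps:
$Y = -158$ ($Y = -47 - 111 = -158$)
$Y 138 = \left(-158\right) 138 = -21804$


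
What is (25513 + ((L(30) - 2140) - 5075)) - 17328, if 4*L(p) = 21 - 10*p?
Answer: 3601/4 ≈ 900.25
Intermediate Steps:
L(p) = 21/4 - 5*p/2 (L(p) = (21 - 10*p)/4 = 21/4 - 5*p/2)
(25513 + ((L(30) - 2140) - 5075)) - 17328 = (25513 + (((21/4 - 5/2*30) - 2140) - 5075)) - 17328 = (25513 + (((21/4 - 75) - 2140) - 5075)) - 17328 = (25513 + ((-279/4 - 2140) - 5075)) - 17328 = (25513 + (-8839/4 - 5075)) - 17328 = (25513 - 29139/4) - 17328 = 72913/4 - 17328 = 3601/4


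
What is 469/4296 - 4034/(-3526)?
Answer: 9491879/7573848 ≈ 1.2532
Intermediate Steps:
469/4296 - 4034/(-3526) = 469*(1/4296) - 4034*(-1/3526) = 469/4296 + 2017/1763 = 9491879/7573848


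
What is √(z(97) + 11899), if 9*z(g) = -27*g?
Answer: 2*√2902 ≈ 107.74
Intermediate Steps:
z(g) = -3*g (z(g) = (-27*g)/9 = -3*g)
√(z(97) + 11899) = √(-3*97 + 11899) = √(-291 + 11899) = √11608 = 2*√2902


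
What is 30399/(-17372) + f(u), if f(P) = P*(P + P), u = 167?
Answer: 968945017/17372 ≈ 55776.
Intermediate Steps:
f(P) = 2*P² (f(P) = P*(2*P) = 2*P²)
30399/(-17372) + f(u) = 30399/(-17372) + 2*167² = 30399*(-1/17372) + 2*27889 = -30399/17372 + 55778 = 968945017/17372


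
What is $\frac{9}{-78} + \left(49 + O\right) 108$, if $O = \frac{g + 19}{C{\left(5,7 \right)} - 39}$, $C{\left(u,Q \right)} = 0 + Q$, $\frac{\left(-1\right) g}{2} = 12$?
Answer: $\frac{552111}{104} \approx 5308.8$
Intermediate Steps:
$g = -24$ ($g = \left(-2\right) 12 = -24$)
$C{\left(u,Q \right)} = Q$
$O = \frac{5}{32}$ ($O = \frac{-24 + 19}{7 - 39} = - \frac{5}{-32} = \left(-5\right) \left(- \frac{1}{32}\right) = \frac{5}{32} \approx 0.15625$)
$\frac{9}{-78} + \left(49 + O\right) 108 = \frac{9}{-78} + \left(49 + \frac{5}{32}\right) 108 = 9 \left(- \frac{1}{78}\right) + \frac{1573}{32} \cdot 108 = - \frac{3}{26} + \frac{42471}{8} = \frac{552111}{104}$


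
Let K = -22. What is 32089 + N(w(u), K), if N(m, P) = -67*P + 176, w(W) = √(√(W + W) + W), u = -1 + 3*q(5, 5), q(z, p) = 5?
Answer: 33739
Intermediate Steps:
u = 14 (u = -1 + 3*5 = -1 + 15 = 14)
w(W) = √(W + √2*√W) (w(W) = √(√(2*W) + W) = √(√2*√W + W) = √(W + √2*√W))
N(m, P) = 176 - 67*P
32089 + N(w(u), K) = 32089 + (176 - 67*(-22)) = 32089 + (176 + 1474) = 32089 + 1650 = 33739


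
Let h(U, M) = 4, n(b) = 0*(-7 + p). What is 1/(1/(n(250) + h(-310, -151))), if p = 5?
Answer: 4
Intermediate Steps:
n(b) = 0 (n(b) = 0*(-7 + 5) = 0*(-2) = 0)
1/(1/(n(250) + h(-310, -151))) = 1/(1/(0 + 4)) = 1/(1/4) = 1/(¼) = 4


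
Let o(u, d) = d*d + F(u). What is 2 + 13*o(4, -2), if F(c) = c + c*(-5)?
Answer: -154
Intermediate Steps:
F(c) = -4*c (F(c) = c - 5*c = -4*c)
o(u, d) = d² - 4*u (o(u, d) = d*d - 4*u = d² - 4*u)
2 + 13*o(4, -2) = 2 + 13*((-2)² - 4*4) = 2 + 13*(4 - 16) = 2 + 13*(-12) = 2 - 156 = -154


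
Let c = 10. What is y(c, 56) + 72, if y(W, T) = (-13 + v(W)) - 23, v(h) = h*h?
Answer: 136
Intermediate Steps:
v(h) = h²
y(W, T) = -36 + W² (y(W, T) = (-13 + W²) - 23 = -36 + W²)
y(c, 56) + 72 = (-36 + 10²) + 72 = (-36 + 100) + 72 = 64 + 72 = 136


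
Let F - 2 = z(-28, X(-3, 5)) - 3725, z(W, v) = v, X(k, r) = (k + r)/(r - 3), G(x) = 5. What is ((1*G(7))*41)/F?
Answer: -205/3722 ≈ -0.055078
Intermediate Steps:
X(k, r) = (k + r)/(-3 + r)
F = -3722 (F = 2 + ((-3 + 5)/(-3 + 5) - 3725) = 2 + (2/2 - 3725) = 2 + ((1/2)*2 - 3725) = 2 + (1 - 3725) = 2 - 3724 = -3722)
((1*G(7))*41)/F = ((1*5)*41)/(-3722) = (5*41)*(-1/3722) = 205*(-1/3722) = -205/3722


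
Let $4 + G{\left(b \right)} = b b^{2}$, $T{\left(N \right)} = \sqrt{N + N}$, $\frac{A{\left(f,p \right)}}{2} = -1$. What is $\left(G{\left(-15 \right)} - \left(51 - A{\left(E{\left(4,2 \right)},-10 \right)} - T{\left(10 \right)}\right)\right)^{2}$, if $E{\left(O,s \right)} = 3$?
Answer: $11778644 - 13728 \sqrt{5} \approx 1.1748 \cdot 10^{7}$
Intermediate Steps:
$A{\left(f,p \right)} = -2$ ($A{\left(f,p \right)} = 2 \left(-1\right) = -2$)
$T{\left(N \right)} = \sqrt{2} \sqrt{N}$ ($T{\left(N \right)} = \sqrt{2 N} = \sqrt{2} \sqrt{N}$)
$G{\left(b \right)} = -4 + b^{3}$ ($G{\left(b \right)} = -4 + b b^{2} = -4 + b^{3}$)
$\left(G{\left(-15 \right)} - \left(51 - A{\left(E{\left(4,2 \right)},-10 \right)} - T{\left(10 \right)}\right)\right)^{2} = \left(\left(-4 + \left(-15\right)^{3}\right) - \left(53 - \sqrt{2} \sqrt{10}\right)\right)^{2} = \left(\left(-4 - 3375\right) - \left(53 - 2 \sqrt{5}\right)\right)^{2} = \left(-3379 - \left(53 - 2 \sqrt{5}\right)\right)^{2} = \left(-3432 + 2 \sqrt{5}\right)^{2}$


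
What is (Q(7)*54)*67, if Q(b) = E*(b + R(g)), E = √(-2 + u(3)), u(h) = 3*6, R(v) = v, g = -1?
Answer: 86832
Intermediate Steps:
u(h) = 18
E = 4 (E = √(-2 + 18) = √16 = 4)
Q(b) = -4 + 4*b (Q(b) = 4*(b - 1) = 4*(-1 + b) = -4 + 4*b)
(Q(7)*54)*67 = ((-4 + 4*7)*54)*67 = ((-4 + 28)*54)*67 = (24*54)*67 = 1296*67 = 86832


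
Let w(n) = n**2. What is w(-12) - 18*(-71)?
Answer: 1422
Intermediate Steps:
w(-12) - 18*(-71) = (-12)**2 - 18*(-71) = 144 + 1278 = 1422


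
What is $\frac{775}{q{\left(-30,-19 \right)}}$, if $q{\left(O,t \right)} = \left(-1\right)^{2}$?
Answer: $775$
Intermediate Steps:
$q{\left(O,t \right)} = 1$
$\frac{775}{q{\left(-30,-19 \right)}} = \frac{775}{1} = 775 \cdot 1 = 775$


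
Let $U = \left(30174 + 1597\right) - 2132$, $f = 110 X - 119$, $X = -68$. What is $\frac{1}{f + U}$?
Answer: $\frac{1}{22040} \approx 4.5372 \cdot 10^{-5}$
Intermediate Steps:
$f = -7599$ ($f = 110 \left(-68\right) - 119 = -7480 - 119 = -7599$)
$U = 29639$ ($U = 31771 - 2132 = 29639$)
$\frac{1}{f + U} = \frac{1}{-7599 + 29639} = \frac{1}{22040}$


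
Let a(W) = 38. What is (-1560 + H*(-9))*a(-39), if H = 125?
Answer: -102030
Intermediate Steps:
(-1560 + H*(-9))*a(-39) = (-1560 + 125*(-9))*38 = (-1560 - 1125)*38 = -2685*38 = -102030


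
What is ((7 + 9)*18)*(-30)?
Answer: -8640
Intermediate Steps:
((7 + 9)*18)*(-30) = (16*18)*(-30) = 288*(-30) = -8640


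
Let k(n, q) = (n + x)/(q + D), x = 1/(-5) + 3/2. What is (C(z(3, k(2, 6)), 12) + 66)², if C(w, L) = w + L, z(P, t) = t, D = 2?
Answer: 39350529/6400 ≈ 6148.5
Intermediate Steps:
x = 13/10 (x = 1*(-⅕) + 3*(½) = -⅕ + 3/2 = 13/10 ≈ 1.3000)
k(n, q) = (13/10 + n)/(2 + q) (k(n, q) = (n + 13/10)/(q + 2) = (13/10 + n)/(2 + q))
C(w, L) = L + w
(C(z(3, k(2, 6)), 12) + 66)² = ((12 + (13/10 + 2)/(2 + 6)) + 66)² = ((12 + (33/10)/8) + 66)² = ((12 + (⅛)*(33/10)) + 66)² = ((12 + 33/80) + 66)² = (993/80 + 66)² = (6273/80)² = 39350529/6400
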